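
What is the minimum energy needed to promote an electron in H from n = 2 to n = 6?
3.023489 eV

The energy levels of a hydrogen-like atom are E_n = -13.6057 eV / n².

Energy at n = 2: E_2 = -13.6057 / 2² = -3.401425000 eV
Energy at n = 6: E_6 = -13.6057 / 6² = -0.377936111 eV

The excitation energy is the difference:
ΔE = E_6 - E_2
ΔE = -0.377936111 - (-3.401425000)
ΔE = 3.023489 eV

Since this is positive, energy must be absorbed (photon absorption).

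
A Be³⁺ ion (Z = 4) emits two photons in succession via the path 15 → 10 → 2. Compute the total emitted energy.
53.455284 eV

The energy levels of Be³⁺ are E_n = -13.6057 × 4² / n² eV.

First transition (15 → 10):
ΔE₁ = |E_10 - E_15|
ΔE₁ = |-2.176912000000 - (-0.967516444444)| = 1.209395556 eV

Second transition (10 → 2):
ΔE₂ = |E_2 - E_10|
ΔE₂ = |-54.422800000000 - (-2.176912000000)| = 52.245888000 eV

Total energy released:
E_total = ΔE₁ + ΔE₂ = 1.209395556 + 52.245888000 = 53.455284 eV

Note: This equals the direct transition 15 → 2: 53.455284 eV ✓
Energy is conserved regardless of the path taken.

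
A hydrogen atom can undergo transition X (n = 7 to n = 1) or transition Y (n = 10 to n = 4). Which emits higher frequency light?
7 → 1

Calculate the energy for each transition:

Transition 7 → 1:
ΔE₁ = |E_1 - E_7| = |-13.6057/1² - (-13.6057/7²)|
ΔE₁ = |-13.60570000000 - (-0.27766734694)| = 13.32803265 eV

Transition 10 → 4:
ΔE₂ = |E_4 - E_10| = |-13.6057/4² - (-13.6057/10²)|
ΔE₂ = |-0.85035625000 - (-0.13605700000)| = 0.71429925 eV

Since 13.32803265 eV > 0.71429925 eV, the transition 7 → 1 emits the more energetic photon.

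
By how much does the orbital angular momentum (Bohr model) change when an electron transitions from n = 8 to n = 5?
3.1637e-34 J·s (or 3ℏ)

In the Bohr model, L_n = nℏ where ℏ = 1.054572e-34 J·s.

L_8 = 8ℏ = 8.436576e-34 J·s
L_5 = 5ℏ = 5.272860e-34 J·s

ΔL = L_8 - L_5 = (8 - 5)ℏ = 3ℏ
ΔL = 3 × 1.054572e-34 J·s = 3.1637e-34 J·s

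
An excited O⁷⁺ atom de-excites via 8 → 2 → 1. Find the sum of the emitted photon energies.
857.15910 eV

The energy levels of O⁷⁺ are E_n = -13.6057 × 8² / n² eV.

First transition (8 → 2):
ΔE₁ = |E_2 - E_8|
ΔE₁ = |-217.69120000000 - (-13.60570000000)| = 204.08550000 eV

Second transition (2 → 1):
ΔE₂ = |E_1 - E_2|
ΔE₂ = |-870.76480000000 - (-217.69120000000)| = 653.07360000 eV

Total energy released:
E_total = ΔE₁ + ΔE₂ = 204.08550000 + 653.07360000 = 857.15910 eV

Note: This equals the direct transition 8 → 1: 857.15910 eV ✓
Energy is conserved regardless of the path taken.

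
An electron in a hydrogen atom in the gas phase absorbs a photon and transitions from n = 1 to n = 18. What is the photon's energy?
13.5637 eV

The energy levels of a hydrogen-like atom are E_n = -13.6057 eV / n².

Energy at n = 1: E_1 = -13.6057 / 1² = -13.6057000 eV
Energy at n = 18: E_18 = -13.6057 / 18² = -0.0419929 eV

The excitation energy is the difference:
ΔE = E_18 - E_1
ΔE = -0.0419929 - (-13.6057000)
ΔE = 13.5637 eV

Since this is positive, energy must be absorbed (photon absorption).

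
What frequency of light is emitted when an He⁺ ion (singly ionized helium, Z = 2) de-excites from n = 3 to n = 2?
1.82769e+15 Hz

First, find the transition energy:
E_3 = -13.6057 × 2² / 3² = -6.04697778 eV
E_2 = -13.6057 × 2² / 2² = -13.60570000 eV
|ΔE| = |E_2 - E_3| = 7.55872222 eV

Convert to Joules: E = 7.55872222 eV × (1.602177 × 10⁻¹⁹ J/eV) = 1.2110411e-18 J

Using E = hf:
f = E/h = 1.2110411e-18 J / (6.62607 × 10⁻³⁴ J·s)
f = 1.82769e+15 Hz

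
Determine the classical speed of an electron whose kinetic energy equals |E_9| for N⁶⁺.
1.7015e+06 m/s (or 0.5676% of c)

The binding energy at n = 9 for N⁶⁺ is:
E_9 = -13.6057 × 7²/9² = -8.2306086 eV
|E_9| = 8.2306086 eV

Convert to Joules:
KE = 8.2306086 eV × (1.602177 × 10⁻¹⁹ J/eV) = 1.318689e-18 J

Using KE = ½mv²:
v = √(2·KE/m_e)
v = √(2 × 1.318689e-18 J / 9.10938 × 10⁻³¹ kg)
v = 1.7015e+06 m/s

This is approximately 0.5676% the speed of light.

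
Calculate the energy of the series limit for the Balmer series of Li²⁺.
30.61 eV

The series limit corresponds to the transition from n = ∞ to n = 2.
This is the highest energy (shortest wavelength) transition in the Balmer series.

E_∞ = 0 eV
E_2 = -13.6057 × 3² / 2² = -30.61 eV

Energy at series limit:
ΔE = E_∞ - E_2 = 0 - (-30.61) = 30.61 eV

This energy equals the ionization energy from the n = 2 state of Li²⁺.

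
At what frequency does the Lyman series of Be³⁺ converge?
5.26375e+16 Hz

The series limit corresponds to the transition from n = ∞ to n = 1.
This is the highest energy (shortest wavelength) transition in the Lyman series.

E_∞ = 0 eV
E_1 = -13.6057 × 4² / 1² = -217.691200 eV

Energy at series limit:
ΔE = E_∞ - E_1 = 0 - (-217.691200) = 217.691200 eV
E = 217.691200 eV × (1.602177 × 10⁻¹⁹ J/eV) = 3.4877983e-17 J
f = E/h = 3.4877983e-17 J / (6.62607 × 10⁻³⁴ J·s) = 5.26375e+16 Hz

This energy equals the ionization energy from the n = 1 state of Be³⁺.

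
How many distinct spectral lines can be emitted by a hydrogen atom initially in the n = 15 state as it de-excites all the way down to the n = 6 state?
45

The electron can occupy levels n = 6, 7, ..., 15 during de-excitation — that is m = 15 - 6 + 1 = 10 distinct levels.

The number of distinct spectral lines equals the number of ways to choose 2 of these m levels (each pair gives one possible emission transition):

Number of lines = m(m-1)/2 = 10×9/2 = 45

These correspond to all possible transitions between the 10 levels:
15 → 14, 15 → 13, 15 → 12, 15 → 11, 15 → 10, 15 → 9, 15 → 8, 15 → 7...

Each transition produces a photon with a unique energy (and thus wavelength). This count does not depend on Z.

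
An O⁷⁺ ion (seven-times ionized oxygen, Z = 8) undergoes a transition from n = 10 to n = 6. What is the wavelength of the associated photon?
80.09166 nm

First, find the transition energy using E_n = -13.6057 Z² / n² eV:
E_10 = -13.6057 × 8² / 10² = -8.7076480 eV
E_6 = -13.6057 × 8² / 6² = -24.1879111 eV

Photon energy: |ΔE| = |E_6 - E_10| = 15.4802631 eV

Convert to wavelength using E = hc/λ with hc = 1239.84 eV·nm:
λ = hc/E = 1239.84 eV·nm / 15.4802631 eV
λ = 80.09166 nm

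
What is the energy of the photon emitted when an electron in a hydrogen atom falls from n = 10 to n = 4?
0.7143 eV

The energy levels are E_n = -13.6057 eV / n².

Energy at n = 10: E_10 = -13.6057 / 10² = -0.1360570 eV
Energy at n = 4: E_4 = -13.6057 / 4² = -0.8503563 eV

For emission (electron falling to lower state), the photon energy is:
E_photon = E_10 - E_4 = |-0.1360570 - (-0.8503563)|
E_photon = 0.7143 eV

This energy is carried away by the emitted photon.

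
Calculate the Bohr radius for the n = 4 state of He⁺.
0.4233 nm (or 4.2334 Å)

The Bohr radius formula is:
r_n = n² a₀ / Z

where a₀ = 0.0529177 nm is the Bohr radius.

For He⁺ (Z = 2) at n = 4:
r_4 = 4² × 0.0529177 nm / 2
r_4 = 16 × 0.0529177 nm / 2
r_4 = 0.84668 nm / 2
r_4 = 0.4233 nm

The electron orbits at approximately 0.4233 nm from the nucleus.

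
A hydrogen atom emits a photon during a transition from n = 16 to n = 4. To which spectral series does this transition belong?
Brackett series

The spectral series in hydrogen are named based on the final (lower) energy level:
- Lyman series: n_final = 1 (ultraviolet)
- Balmer series: n_final = 2 (visible/near-UV)
- Paschen series: n_final = 3 (infrared)
- Brackett series: n_final = 4 (infrared)
- Pfund series: n_final = 5 (far infrared)

Since this transition ends at n = 4, it belongs to the Brackett series.

For reference, this 16 → 4 line has photon energy
ΔE = 13.6057 eV × (1/4² - 1/16²) = 0.79720898438 eV,
corresponding to wavelength λ = hc/ΔE = 1239.84 eV·nm / 0.79720898438 eV = 1555.22582 nm in the infrared region.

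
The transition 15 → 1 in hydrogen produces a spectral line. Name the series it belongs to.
Lyman series

The spectral series in hydrogen are named based on the final (lower) energy level:
- Lyman series: n_final = 1 (ultraviolet)
- Balmer series: n_final = 2 (visible/near-UV)
- Paschen series: n_final = 3 (infrared)
- Brackett series: n_final = 4 (infrared)
- Pfund series: n_final = 5 (far infrared)

Since this transition ends at n = 1, it belongs to the Lyman series.

For reference, this 15 → 1 line has photon energy
ΔE = 13.6057 eV × (1/1² - 1/15²) = 13.54523 eV,
corresponding to wavelength λ = hc/ΔE = 1239.84 eV·nm / 13.54523 eV = 91.533 nm in the ultraviolet region.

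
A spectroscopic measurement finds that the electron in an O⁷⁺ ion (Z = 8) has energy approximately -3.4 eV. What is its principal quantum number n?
n = 16

The exact energy levels follow E_n = -13.6057 Z² / n² eV with Z = 8.

The measured value (-3.4 eV) is reported to only 2 significant figures, so we must test candidate n values and see which one matches to that precision.

Candidate energies:
  n = 14:  E = -13.6057 × 8² / 14² = -4.44268 eV
  n = 15:  E = -13.6057 × 8² / 15² = -3.87007 eV
  n = 16:  E = -13.6057 × 8² / 16² = -3.40143 eV  ← matches
  n = 17:  E = -13.6057 × 8² / 17² = -3.01303 eV
  n = 18:  E = -13.6057 × 8² / 18² = -2.68755 eV

Checking against the measurement of -3.4 eV (2 sig figs), only n = 16 agrees:
E_16 = -3.40143 eV, which rounds to -3.4 eV ✓

Therefore n = 16.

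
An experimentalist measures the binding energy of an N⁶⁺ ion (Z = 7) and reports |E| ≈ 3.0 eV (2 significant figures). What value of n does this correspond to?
n = 15

The exact energy levels follow E_n = -13.6057 Z² / n² eV with Z = 7.

The measured value (-3.0 eV) is reported to only 2 significant figures, so we must test candidate n values and see which one matches to that precision.

Candidate energies:
  n = 13:  E = -13.6057 × 7² / 13² = -3.94485 eV
  n = 14:  E = -13.6057 × 7² / 14² = -3.40143 eV
  n = 15:  E = -13.6057 × 7² / 15² = -2.96302 eV  ← matches
  n = 16:  E = -13.6057 × 7² / 16² = -2.60422 eV
  n = 17:  E = -13.6057 × 7² / 17² = -2.30685 eV

Checking against the measurement of -3.0 eV (2 sig figs), only n = 15 agrees:
E_15 = -2.96302 eV, which rounds to -3.0 eV ✓

Therefore n = 15.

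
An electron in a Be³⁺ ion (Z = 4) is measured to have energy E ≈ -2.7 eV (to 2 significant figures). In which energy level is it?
n = 9

The exact energy levels follow E_n = -13.6057 Z² / n² eV with Z = 4.

The measured value (-2.7 eV) is reported to only 2 significant figures, so we must test candidate n values and see which one matches to that precision.

Candidate energies:
  n = 7:  E = -13.6057 × 4² / 7² = -4.44268 eV
  n = 8:  E = -13.6057 × 4² / 8² = -3.40143 eV
  n = 9:  E = -13.6057 × 4² / 9² = -2.68755 eV  ← matches
  n = 10:  E = -13.6057 × 4² / 10² = -2.17691 eV
  n = 11:  E = -13.6057 × 4² / 11² = -1.79910 eV

Checking against the measurement of -2.7 eV (2 sig figs), only n = 9 agrees:
E_9 = -2.68755 eV, which rounds to -2.7 eV ✓

Therefore n = 9.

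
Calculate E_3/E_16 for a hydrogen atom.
28.44444

Using E_n = -13.6057 Z² / n² eV with Z = 1:

E_3 = -13.6057 / 3² = -13.6057 / 9 = -1.51174444444 eV
E_16 = -13.6057 / 16² = -13.6057 / 256 = -0.05314726563 eV

The ratio is:
E_3/E_16 = (-1.51174444444) / (-0.05314726563)
E_3/E_16 = (-13.6057/9) / (-13.6057/256)
E_3/E_16 = 256/9
E_3/E_16 = 28.44444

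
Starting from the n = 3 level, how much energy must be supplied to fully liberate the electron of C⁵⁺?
54.4228 eV

The ionization energy is the energy needed to remove the electron completely (n → ∞).

For a hydrogen-like ion with Z = 6, E_n = -13.6057 Z² / n² eV.

At n = 3: E_3 = -13.6057 × 6² / 3² = -54.4228000 eV
At n = ∞: E_∞ = 0 eV

Ionization energy = E_∞ - E_3 = 0 - (-54.4228000) = 54.4228000 eV
Ionization energy ≈ 54.4228 eV

This is also called the binding energy of the electron in state n = 3.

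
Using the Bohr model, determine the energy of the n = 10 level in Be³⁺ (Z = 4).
-2.177 eV

For hydrogen-like ions, the energy levels scale with Z²:
E_n = -13.6057 Z² / n² eV

For Be³⁺ (Z = 4) at n = 10:
E_10 = -13.6057 × 4² / 10²
E_10 = -13.6057 × 16 / 100
E_10 = -217.6912 / 100
E_10 = -2.177 eV

The energy is 16 times more negative than hydrogen at the same n due to the stronger nuclear charge.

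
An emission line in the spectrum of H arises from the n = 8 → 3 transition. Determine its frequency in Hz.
3.1413e+14 Hz

First, find the transition energy:
E_8 = -13.6057 / 8² = -0.2125891 eV
E_3 = -13.6057 / 3² = -1.5117444 eV
|ΔE| = |E_3 - E_8| = 1.2991553 eV

Convert to Joules: E = 1.2991553 eV × (1.602177 × 10⁻¹⁹ J/eV) = 2.081477e-19 J

Using E = hf:
f = E/h = 2.081477e-19 J / (6.62607 × 10⁻³⁴ J·s)
f = 3.1413e+14 Hz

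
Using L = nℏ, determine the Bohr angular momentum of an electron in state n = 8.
8.43657e-34 J·s (or 8ℏ)

In the Bohr model, angular momentum is quantized:
L = nℏ

where ℏ = h/(2π) = 1.0545718e-34 J·s

For n = 8:
L = 8 × 1.0545718e-34 J·s
L = 8.43657e-34 J·s

This can also be written as L = 8ℏ.
The angular momentum is an integer multiple of the reduced Planck constant.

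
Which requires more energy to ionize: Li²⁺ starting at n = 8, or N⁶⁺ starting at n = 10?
N⁶⁺ at n = 10 (E = -6.67 eV)

Using E_n = -13.6057 Z² / n² eV:

Li²⁺ (Z = 3) at n = 8:
E = -13.6057 × 3² / 8² = -13.6057 × 9 / 64 = -1.91330 eV

N⁶⁺ (Z = 7) at n = 10:
E = -13.6057 × 7² / 10² = -13.6057 × 49 / 100 = -6.66679 eV

Since -6.66679 eV < -1.91330 eV,
N⁶⁺ at n = 10 is more tightly bound (requires more energy to ionize).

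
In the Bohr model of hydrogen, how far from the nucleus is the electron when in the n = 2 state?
0.2117 nm (or 2.1167 Å)

The Bohr radius formula is:
r_n = n² a₀ / Z

where a₀ = 0.0529177 nm is the Bohr radius.

For H (Z = 1) at n = 2:
r_2 = 2² × 0.0529177 nm / 1
r_2 = 4 × 0.0529177 nm / 1
r_2 = 0.21167 nm / 1
r_2 = 0.2117 nm

The electron orbits at approximately 0.2117 nm from the nucleus.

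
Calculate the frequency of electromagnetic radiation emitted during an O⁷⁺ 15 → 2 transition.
5.17e+16 Hz

First, find the transition energy:
E_15 = -13.6057 × 8² / 15² = -3.8701 eV
E_2 = -13.6057 × 8² / 2² = -217.6912 eV
|ΔE| = |E_2 - E_15| = 213.8211 eV

Convert to Joules: E = 213.8211 eV × (1.602177 × 10⁻¹⁹ J/eV) = 3.4258e-17 J

Using E = hf:
f = E/h = 3.4258e-17 J / (6.62607 × 10⁻³⁴ J·s)
f = 5.17e+16 Hz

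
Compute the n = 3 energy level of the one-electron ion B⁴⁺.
-37.794 eV

For hydrogen-like ions, the energy levels scale with Z²:
E_n = -13.6057 Z² / n² eV

For B⁴⁺ (Z = 5) at n = 3:
E_3 = -13.6057 × 5² / 3²
E_3 = -13.6057 × 25 / 9
E_3 = -340.1425 / 9
E_3 = -37.794 eV

The energy is 25 times more negative than hydrogen at the same n due to the stronger nuclear charge.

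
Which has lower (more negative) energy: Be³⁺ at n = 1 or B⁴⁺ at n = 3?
Be³⁺ at n = 1 (E = -217.69 eV)

Using E_n = -13.6057 Z² / n² eV:

Be³⁺ (Z = 4) at n = 1:
E = -13.6057 × 4² / 1² = -13.6057 × 16 / 1 = -217.69120 eV

B⁴⁺ (Z = 5) at n = 3:
E = -13.6057 × 5² / 3² = -13.6057 × 25 / 9 = -37.79361 eV

Since -217.69120 eV < -37.79361 eV,
Be³⁺ at n = 1 is more tightly bound (requires more energy to ionize).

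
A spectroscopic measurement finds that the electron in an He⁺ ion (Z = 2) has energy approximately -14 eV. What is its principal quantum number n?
n = 2

The exact energy levels follow E_n = -13.6057 Z² / n² eV with Z = 2.

The measured value (-14 eV) is reported to only 2 significant figures, so we must test candidate n values and see which one matches to that precision.

Candidate energies:
  n = 1:  E = -13.6057 × 2² / 1² = -54.42280 eV
  n = 2:  E = -13.6057 × 2² / 2² = -13.60570 eV  ← matches
  n = 3:  E = -13.6057 × 2² / 3² = -6.04698 eV
  n = 4:  E = -13.6057 × 2² / 4² = -3.40143 eV

Checking against the measurement of -14 eV (2 sig figs), only n = 2 agrees:
E_2 = -13.60570 eV, which rounds to -14 eV ✓

Therefore n = 2.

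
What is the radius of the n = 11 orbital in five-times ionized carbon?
1.0672 nm (or 10.6717 Å)

The Bohr radius formula is:
r_n = n² a₀ / Z

where a₀ = 0.0529177 nm is the Bohr radius.

For C⁵⁺ (Z = 6) at n = 11:
r_11 = 11² × 0.0529177 nm / 6
r_11 = 121 × 0.0529177 nm / 6
r_11 = 6.40304 nm / 6
r_11 = 1.0672 nm

The electron orbits at approximately 1.0672 nm from the nucleus.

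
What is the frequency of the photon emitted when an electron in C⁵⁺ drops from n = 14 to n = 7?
1.813e+15 Hz

First, find the transition energy:
E_14 = -13.6057 × 6² / 14² = -2.49900612 eV
E_7 = -13.6057 × 6² / 7² = -9.99602449 eV
|ΔE| = |E_7 - E_14| = 7.49701837 eV

Convert to Joules: E = 7.49701837 eV × (1.602177 × 10⁻¹⁹ J/eV) = 1.20116e-18 J

Using E = hf:
f = E/h = 1.20116e-18 J / (6.62607 × 10⁻³⁴ J·s)
f = 1.813e+15 Hz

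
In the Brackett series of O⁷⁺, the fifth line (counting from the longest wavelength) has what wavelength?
28.389 nm

The lines of a series are numbered from the longest wavelength (smallest ΔE) outward; the fifth line is the transition from n = n_f + 5 to n_f.
The Brackett series has all transitions ending at n_f = 4.

For O⁷⁺ (Z = 8), the fifth line (ε-line) is the jump from n = 9 to n = 4:
E_9 = -13.6057 × 8² / 9² = -10.75018 eV
E_4 = -13.6057 × 8² / 4² = -54.42280 eV
ΔE = E_9 - E_4 = 43.67262 eV

λ = hc/E = 1239.84 eV·nm / 43.67262 eV
λ = 28.389 nm

This is the ε-line of the Brackett series in O⁷⁺.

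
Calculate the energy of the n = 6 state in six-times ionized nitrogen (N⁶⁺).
-18.52 eV

For hydrogen-like ions, the energy levels scale with Z²:
E_n = -13.6057 Z² / n² eV

For N⁶⁺ (Z = 7) at n = 6:
E_6 = -13.6057 × 7² / 6²
E_6 = -13.6057 × 49 / 36
E_6 = -666.6793 / 36
E_6 = -18.52 eV

The energy is 49 times more negative than hydrogen at the same n due to the stronger nuclear charge.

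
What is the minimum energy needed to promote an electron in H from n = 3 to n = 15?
1.451 eV

The energy levels of a hydrogen-like atom are E_n = -13.6057 eV / n².

Energy at n = 3: E_3 = -13.6057 / 3² = -1.511744 eV
Energy at n = 15: E_15 = -13.6057 / 15² = -0.060470 eV

The excitation energy is the difference:
ΔE = E_15 - E_3
ΔE = -0.060470 - (-1.511744)
ΔE = 1.451 eV

Since this is positive, energy must be absorbed (photon absorption).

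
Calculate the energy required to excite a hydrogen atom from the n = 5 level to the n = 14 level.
0.4748 eV

The energy levels of a hydrogen-like atom are E_n = -13.6057 eV / n².

Energy at n = 5: E_5 = -13.6057 / 5² = -0.5442280 eV
Energy at n = 14: E_14 = -13.6057 / 14² = -0.0694168 eV

The excitation energy is the difference:
ΔE = E_14 - E_5
ΔE = -0.0694168 - (-0.5442280)
ΔE = 0.4748 eV

Since this is positive, energy must be absorbed (photon absorption).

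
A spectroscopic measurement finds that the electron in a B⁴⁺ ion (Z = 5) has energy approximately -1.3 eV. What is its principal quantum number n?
n = 16

The exact energy levels follow E_n = -13.6057 Z² / n² eV with Z = 5.

The measured value (-1.3 eV) is reported to only 2 significant figures, so we must test candidate n values and see which one matches to that precision.

Candidate energies:
  n = 14:  E = -13.6057 × 5² / 14² = -1.73542 eV
  n = 15:  E = -13.6057 × 5² / 15² = -1.51174 eV
  n = 16:  E = -13.6057 × 5² / 16² = -1.32868 eV  ← matches
  n = 17:  E = -13.6057 × 5² / 17² = -1.17696 eV
  n = 18:  E = -13.6057 × 5² / 18² = -1.04982 eV

Checking against the measurement of -1.3 eV (2 sig figs), only n = 16 agrees:
E_16 = -1.32868 eV, which rounds to -1.3 eV ✓

Therefore n = 16.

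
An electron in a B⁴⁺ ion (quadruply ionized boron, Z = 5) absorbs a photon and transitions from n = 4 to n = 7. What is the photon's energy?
14.31722 eV

The energy levels of a hydrogen-like atom are E_n = -13.6057 Z² eV / n².

Energy at n = 4: E_4 = -13.6057 × 5² / 4² = -21.25890625 eV
Energy at n = 7: E_7 = -13.6057 × 5² / 7² = -6.94168367 eV

The excitation energy is the difference:
ΔE = E_7 - E_4
ΔE = -6.94168367 - (-21.25890625)
ΔE = 14.31722 eV

Since this is positive, energy must be absorbed (photon absorption).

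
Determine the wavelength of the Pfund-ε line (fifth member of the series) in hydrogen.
3037.5504 nm

The lines of a series are numbered from the longest wavelength (smallest ΔE) outward; the fifth line is the transition from n = n_f + 5 to n_f.
The Pfund series has all transitions ending at n_f = 5.

For H, the fifth line (ε-line) is the jump from n = 10 to n = 5:
E_10 = -13.6057 / 10² = -0.1360570000 eV
E_5 = -13.6057 / 5² = -0.5442280000 eV
ΔE = E_10 - E_5 = 0.4081710000 eV

λ = hc/E = 1239.84 eV·nm / 0.4081710000 eV
λ = 3037.5504 nm

This is the ε-line of the Pfund series in H.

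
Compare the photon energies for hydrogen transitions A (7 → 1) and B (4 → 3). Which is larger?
7 → 1

Calculate the energy for each transition:

Transition 7 → 1:
ΔE₁ = |E_1 - E_7| = |-13.6057/1² - (-13.6057/7²)|
ΔE₁ = |-13.605700000 - (-0.277667347)| = 13.328033 eV

Transition 4 → 3:
ΔE₂ = |E_3 - E_4| = |-13.6057/3² - (-13.6057/4²)|
ΔE₂ = |-1.511744444 - (-0.850356250)| = 0.661388 eV

Since 13.328033 eV > 0.661388 eV, the transition 7 → 1 emits the more energetic photon.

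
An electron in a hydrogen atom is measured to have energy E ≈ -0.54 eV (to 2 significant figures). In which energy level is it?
n = 5

The exact energy levels follow E_n = -13.6057 eV / n².

The measured value (-0.54 eV) is reported to only 2 significant figures, so we must test candidate n values and see which one matches to that precision.

Candidate energies:
  n = 3:  E = -13.6057/3² = -1.51174 eV
  n = 4:  E = -13.6057/4² = -0.85036 eV
  n = 5:  E = -13.6057/5² = -0.54423 eV  ← matches
  n = 6:  E = -13.6057/6² = -0.37794 eV
  n = 7:  E = -13.6057/7² = -0.27767 eV

Checking against the measurement of -0.54 eV (2 sig figs), only n = 5 agrees:
E_5 = -0.54423 eV, which rounds to -0.54 eV ✓

Therefore n = 5.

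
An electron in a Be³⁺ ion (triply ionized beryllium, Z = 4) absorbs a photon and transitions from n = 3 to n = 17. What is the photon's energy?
23.43 eV

The energy levels of a hydrogen-like atom are E_n = -13.6057 Z² eV / n².

Energy at n = 3: E_3 = -13.6057 × 4² / 3² = -24.18791 eV
Energy at n = 17: E_17 = -13.6057 × 4² / 17² = -0.75326 eV

The excitation energy is the difference:
ΔE = E_17 - E_3
ΔE = -0.75326 - (-24.18791)
ΔE = 23.43 eV

Since this is positive, energy must be absorbed (photon absorption).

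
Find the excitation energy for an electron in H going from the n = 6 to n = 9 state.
0.21 eV

The energy levels of a hydrogen-like atom are E_n = -13.6057 eV / n².

Energy at n = 6: E_6 = -13.6057 / 6² = -0.37794 eV
Energy at n = 9: E_9 = -13.6057 / 9² = -0.16797 eV

The excitation energy is the difference:
ΔE = E_9 - E_6
ΔE = -0.16797 - (-0.37794)
ΔE = 0.21 eV

Since this is positive, energy must be absorbed (photon absorption).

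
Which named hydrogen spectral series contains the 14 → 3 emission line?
Paschen series

The spectral series in hydrogen are named based on the final (lower) energy level:
- Lyman series: n_final = 1 (ultraviolet)
- Balmer series: n_final = 2 (visible/near-UV)
- Paschen series: n_final = 3 (infrared)
- Brackett series: n_final = 4 (infrared)
- Pfund series: n_final = 5 (far infrared)

Since this transition ends at n = 3, it belongs to the Paschen series.

For reference, this 14 → 3 line has photon energy
ΔE = 13.6057 eV × (1/3² - 1/14²) = 1.4423276 eV,
corresponding to wavelength λ = hc/ΔE = 1239.84 eV·nm / 1.4423276 eV = 859.611 nm in the infrared region.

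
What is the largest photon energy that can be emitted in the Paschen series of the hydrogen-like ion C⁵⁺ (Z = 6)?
54.423 eV

The series limit corresponds to the transition from n = ∞ to n = 3.
This is the highest energy (shortest wavelength) transition in the Paschen series.

E_∞ = 0 eV
E_3 = -13.6057 × 6² / 3² = -54.423 eV

Energy at series limit:
ΔE = E_∞ - E_3 = 0 - (-54.423) = 54.423 eV

This energy equals the ionization energy from the n = 3 state of C⁵⁺.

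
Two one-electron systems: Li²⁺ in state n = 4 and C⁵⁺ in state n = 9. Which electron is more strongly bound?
Li²⁺ at n = 4 (E = -7.6532 eV)

Using E_n = -13.6057 Z² / n² eV:

Li²⁺ (Z = 3) at n = 4:
E = -13.6057 × 3² / 4² = -13.6057 × 9 / 16 = -7.6532063 eV

C⁵⁺ (Z = 6) at n = 9:
E = -13.6057 × 6² / 9² = -13.6057 × 36 / 81 = -6.0469778 eV

Since -7.6532063 eV < -6.0469778 eV,
Li²⁺ at n = 4 is more tightly bound (requires more energy to ionize).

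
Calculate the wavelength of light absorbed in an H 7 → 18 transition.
5260.816 nm

First, find the transition energy using E_n = -13.6057 / n² eV:
E_7 = -13.6057 / 7² = -0.277667347 eV
E_18 = -13.6057 / 18² = -0.041992901 eV

Photon energy: |ΔE| = |E_18 - E_7| = 0.235674446 eV

Convert to wavelength using E = hc/λ with hc = 1239.84 eV·nm:
λ = hc/E = 1239.84 eV·nm / 0.235674446 eV
λ = 5260.816 nm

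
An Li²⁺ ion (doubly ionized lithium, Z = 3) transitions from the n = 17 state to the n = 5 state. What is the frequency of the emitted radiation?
1.08189e+15 Hz

First, find the transition energy:
E_17 = -13.6057 × 3² / 17² = -0.42370692 eV
E_5 = -13.6057 × 3² / 5² = -4.89805200 eV
|ΔE| = |E_5 - E_17| = 4.47434508 eV

Convert to Joules: E = 4.47434508 eV × (1.602177 × 10⁻¹⁹ J/eV) = 7.1686928e-19 J

Using E = hf:
f = E/h = 7.1686928e-19 J / (6.62607 × 10⁻³⁴ J·s)
f = 1.08189e+15 Hz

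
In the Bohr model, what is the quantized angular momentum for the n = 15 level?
1.582e-33 J·s (or 15ℏ)

In the Bohr model, angular momentum is quantized:
L = nℏ

where ℏ = h/(2π) = 1.05457e-34 J·s

For n = 15:
L = 15 × 1.05457e-34 J·s
L = 1.582e-33 J·s

This can also be written as L = 15ℏ.
The angular momentum is an integer multiple of the reduced Planck constant.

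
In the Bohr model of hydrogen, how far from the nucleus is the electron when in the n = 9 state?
4.2863 nm (or 42.8633 Å)

The Bohr radius formula is:
r_n = n² a₀ / Z

where a₀ = 0.0529177 nm is the Bohr radius.

For H (Z = 1) at n = 9:
r_9 = 9² × 0.0529177 nm / 1
r_9 = 81 × 0.0529177 nm / 1
r_9 = 4.28633 nm / 1
r_9 = 4.2863 nm

The electron orbits at approximately 4.2863 nm from the nucleus.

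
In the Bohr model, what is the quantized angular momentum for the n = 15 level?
1.58e-33 J·s (or 15ℏ)

In the Bohr model, angular momentum is quantized:
L = nℏ

where ℏ = h/(2π) = 1.0546e-34 J·s

For n = 15:
L = 15 × 1.0546e-34 J·s
L = 1.58e-33 J·s

This can also be written as L = 15ℏ.
The angular momentum is an integer multiple of the reduced Planck constant.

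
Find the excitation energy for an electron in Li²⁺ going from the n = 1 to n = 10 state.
121.22679 eV

The energy levels of a hydrogen-like atom are E_n = -13.6057 Z² eV / n².

Energy at n = 1: E_1 = -13.6057 × 3² / 1² = -122.45130000 eV
Energy at n = 10: E_10 = -13.6057 × 3² / 10² = -1.22451300 eV

The excitation energy is the difference:
ΔE = E_10 - E_1
ΔE = -1.22451300 - (-122.45130000)
ΔE = 121.22679 eV

Since this is positive, energy must be absorbed (photon absorption).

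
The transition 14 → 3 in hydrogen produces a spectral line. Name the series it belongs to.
Paschen series

The spectral series in hydrogen are named based on the final (lower) energy level:
- Lyman series: n_final = 1 (ultraviolet)
- Balmer series: n_final = 2 (visible/near-UV)
- Paschen series: n_final = 3 (infrared)
- Brackett series: n_final = 4 (infrared)
- Pfund series: n_final = 5 (far infrared)

Since this transition ends at n = 3, it belongs to the Paschen series.

For reference, this 14 → 3 line has photon energy
ΔE = 13.6057 eV × (1/3² - 1/14²) = 1.442327608 eV,
corresponding to wavelength λ = hc/ΔE = 1239.84 eV·nm / 1.442327608 eV = 859.61053 nm in the infrared region.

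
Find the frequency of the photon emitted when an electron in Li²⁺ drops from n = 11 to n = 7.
3.60e+14 Hz

First, find the transition energy:
E_11 = -13.6057 × 3² / 11² = -1.011994 eV
E_7 = -13.6057 × 3² / 7² = -2.499006 eV
|ΔE| = |E_7 - E_11| = 1.487012 eV

Convert to Joules: E = 1.487012 eV × (1.602177 × 10⁻¹⁹ J/eV) = 2.3825e-19 J

Using E = hf:
f = E/h = 2.3825e-19 J / (6.62607 × 10⁻³⁴ J·s)
f = 3.60e+14 Hz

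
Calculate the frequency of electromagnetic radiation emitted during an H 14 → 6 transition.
7.46e+13 Hz

First, find the transition energy:
E_14 = -13.6057 / 14² = -0.0694168 eV
E_6 = -13.6057 / 6² = -0.3779361 eV
|ΔE| = |E_6 - E_14| = 0.3085193 eV

Convert to Joules: E = 0.3085193 eV × (1.602177 × 10⁻¹⁹ J/eV) = 4.9430e-20 J

Using E = hf:
f = E/h = 4.9430e-20 J / (6.62607 × 10⁻³⁴ J·s)
f = 7.46e+13 Hz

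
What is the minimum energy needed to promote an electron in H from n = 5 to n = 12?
0.44974 eV

The energy levels of a hydrogen-like atom are E_n = -13.6057 eV / n².

Energy at n = 5: E_5 = -13.6057 / 5² = -0.54422800 eV
Energy at n = 12: E_12 = -13.6057 / 12² = -0.09448403 eV

The excitation energy is the difference:
ΔE = E_12 - E_5
ΔE = -0.09448403 - (-0.54422800)
ΔE = 0.44974 eV

Since this is positive, energy must be absorbed (photon absorption).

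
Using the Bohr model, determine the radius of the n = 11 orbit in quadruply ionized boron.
1.280609 nm (or 12.806088 Å)

The Bohr radius formula is:
r_n = n² a₀ / Z

where a₀ = 0.052917721 nm is the Bohr radius.

For B⁴⁺ (Z = 5) at n = 11:
r_11 = 11² × 0.052917721 nm / 5
r_11 = 121 × 0.052917721 nm / 5
r_11 = 6.4030442 nm / 5
r_11 = 1.280609 nm

The electron orbits at approximately 1.280609 nm from the nucleus.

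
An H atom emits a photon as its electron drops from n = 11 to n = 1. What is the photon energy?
13.49 eV

The energy levels are E_n = -13.6057 eV / n².

Energy at n = 11: E_11 = -13.6057 / 11² = -0.11244 eV
Energy at n = 1: E_1 = -13.6057 / 1² = -13.60570 eV

For emission (electron falling to lower state), the photon energy is:
E_photon = E_11 - E_1 = |-0.11244 - (-13.60570)|
E_photon = 13.49 eV

This energy is carried away by the emitted photon.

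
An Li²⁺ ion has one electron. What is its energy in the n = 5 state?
-4.90 eV

For hydrogen-like ions, the energy levels scale with Z²:
E_n = -13.6057 Z² / n² eV

For Li²⁺ (Z = 3) at n = 5:
E_5 = -13.6057 × 3² / 5²
E_5 = -13.6057 × 9 / 25
E_5 = -122.4513 / 25
E_5 = -4.90 eV

The energy is 9 times more negative than hydrogen at the same n due to the stronger nuclear charge.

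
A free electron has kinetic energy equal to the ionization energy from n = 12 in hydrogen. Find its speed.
1.82308e+05 m/s (or 0.06081% of c)

The binding energy at n = 12 for hydrogen is:
E_12 = -13.6057/12² = -0.0944840278 eV
|E_12| = 0.0944840278 eV

Convert to Joules:
KE = 0.0944840278 eV × (1.602177 × 10⁻¹⁹ J/eV) = 1.5138014e-20 J

Using KE = ½mv²:
v = √(2·KE/m_e)
v = √(2 × 1.5138014e-20 J / 9.10938 × 10⁻³¹ kg)
v = 1.82308e+05 m/s

This is approximately 0.06081% the speed of light.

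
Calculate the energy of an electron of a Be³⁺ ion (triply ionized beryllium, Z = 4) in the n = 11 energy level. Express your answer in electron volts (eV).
-1.799 eV

The energy levels of a hydrogen-like atom are given by:
E_n = -13.6057 Z² / n² eV  (with Z = 4 for Be³⁺)

For n = 11:
E_11 = -13.6057 × 4² / 11²
E_11 = -13.6057 × 16 / 121
E_11 = -1.799 eV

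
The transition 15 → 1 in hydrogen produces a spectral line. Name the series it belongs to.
Lyman series

The spectral series in hydrogen are named based on the final (lower) energy level:
- Lyman series: n_final = 1 (ultraviolet)
- Balmer series: n_final = 2 (visible/near-UV)
- Paschen series: n_final = 3 (infrared)
- Brackett series: n_final = 4 (infrared)
- Pfund series: n_final = 5 (far infrared)

Since this transition ends at n = 1, it belongs to the Lyman series.

For reference, this 15 → 1 line has photon energy
ΔE = 13.6057 eV × (1/1² - 1/15²) = 13.5452 eV,
corresponding to wavelength λ = hc/ΔE = 1239.84 eV·nm / 13.5452 eV = 91.53 nm in the ultraviolet region.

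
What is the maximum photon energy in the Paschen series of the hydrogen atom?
1.51174 eV

The series limit corresponds to the transition from n = ∞ to n = 3.
This is the highest energy (shortest wavelength) transition in the Paschen series.

E_∞ = 0 eV
E_3 = -13.6057 / 3² = -1.51174 eV

Energy at series limit:
ΔE = E_∞ - E_3 = 0 - (-1.51174) = 1.51174 eV

This energy equals the ionization energy from the n = 3 state of hydrogen.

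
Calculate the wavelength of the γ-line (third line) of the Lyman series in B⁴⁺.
3.888065 nm

The lines of a series are numbered from the longest wavelength (smallest ΔE) outward; the third line is the transition from n = n_f + 3 to n_f.
The Lyman series has all transitions ending at n_f = 1.

For B⁴⁺ (Z = 5), the third line (γ-line) is the jump from n = 4 to n = 1:
E_4 = -13.6057 × 5² / 4² = -21.25890625 eV
E_1 = -13.6057 × 5² / 1² = -340.14250000 eV
ΔE = E_4 - E_1 = 318.88359375 eV

λ = hc/E = 1239.84 eV·nm / 318.88359375 eV
λ = 3.888065 nm

This is the γ-line of the Lyman series in B⁴⁺.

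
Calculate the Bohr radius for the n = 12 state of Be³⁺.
1.905038 nm (or 19.050380 Å)

The Bohr radius formula is:
r_n = n² a₀ / Z

where a₀ = 0.052917721 nm is the Bohr radius.

For Be³⁺ (Z = 4) at n = 12:
r_12 = 12² × 0.052917721 nm / 4
r_12 = 144 × 0.052917721 nm / 4
r_12 = 7.6201518 nm / 4
r_12 = 1.905038 nm

The electron orbits at approximately 1.905038 nm from the nucleus.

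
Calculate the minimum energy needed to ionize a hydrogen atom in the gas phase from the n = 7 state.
0.2777 eV

The ionization energy is the energy needed to remove the electron completely (n → ∞).

For hydrogen, E_n = -13.6057 eV / n².

At n = 7: E_7 = -13.6057 / 7² = -0.2776673 eV
At n = ∞: E_∞ = 0 eV

Ionization energy = E_∞ - E_7 = 0 - (-0.2776673) = 0.2776673 eV
Ionization energy ≈ 0.2777 eV

This is also called the binding energy of the electron in state n = 7.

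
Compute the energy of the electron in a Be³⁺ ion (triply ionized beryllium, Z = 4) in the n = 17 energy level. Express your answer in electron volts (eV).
-0.75 eV

The energy levels of a hydrogen-like atom are given by:
E_n = -13.6057 Z² / n² eV  (with Z = 4 for Be³⁺)

For n = 17:
E_17 = -13.6057 × 4² / 17²
E_17 = -13.6057 × 16 / 289
E_17 = -0.75 eV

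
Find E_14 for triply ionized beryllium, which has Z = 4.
-1.110669 eV

For hydrogen-like ions, the energy levels scale with Z²:
E_n = -13.6057 Z² / n² eV

For Be³⁺ (Z = 4) at n = 14:
E_14 = -13.6057 × 4² / 14²
E_14 = -13.6057 × 16 / 196
E_14 = -217.6912 / 196
E_14 = -1.110669 eV

The energy is 16 times more negative than hydrogen at the same n due to the stronger nuclear charge.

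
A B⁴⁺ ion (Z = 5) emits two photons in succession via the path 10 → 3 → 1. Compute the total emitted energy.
336.74 eV

The energy levels of B⁴⁺ are E_n = -13.6057 × 5² / n² eV.

First transition (10 → 3):
ΔE₁ = |E_3 - E_10|
ΔE₁ = |-37.79361111 - (-3.40142500)| = 34.39219 eV

Second transition (3 → 1):
ΔE₂ = |E_1 - E_3|
ΔE₂ = |-340.14250000 - (-37.79361111)| = 302.34889 eV

Total energy released:
E_total = ΔE₁ + ΔE₂ = 34.39219 + 302.34889 = 336.74 eV

Note: This equals the direct transition 10 → 1: 336.74 eV ✓
Energy is conserved regardless of the path taken.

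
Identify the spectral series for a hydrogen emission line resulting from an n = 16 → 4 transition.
Brackett series

The spectral series in hydrogen are named based on the final (lower) energy level:
- Lyman series: n_final = 1 (ultraviolet)
- Balmer series: n_final = 2 (visible/near-UV)
- Paschen series: n_final = 3 (infrared)
- Brackett series: n_final = 4 (infrared)
- Pfund series: n_final = 5 (far infrared)

Since this transition ends at n = 4, it belongs to the Brackett series.

For reference, this 16 → 4 line has photon energy
ΔE = 13.6057 eV × (1/4² - 1/16²) = 0.797208984 eV,
corresponding to wavelength λ = hc/ΔE = 1239.84 eV·nm / 0.797208984 eV = 1555.226 nm in the infrared region.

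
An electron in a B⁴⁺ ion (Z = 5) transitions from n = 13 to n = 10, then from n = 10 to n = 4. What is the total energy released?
19.246 eV

The energy levels of B⁴⁺ are E_n = -13.6057 × 5² / n² eV.

First transition (13 → 10):
ΔE₁ = |E_10 - E_13|
ΔE₁ = |-3.401425000 - (-2.012677515)| = 1.388747 eV

Second transition (10 → 4):
ΔE₂ = |E_4 - E_10|
ΔE₂ = |-21.258906250 - (-3.401425000)| = 17.857481 eV

Total energy released:
E_total = ΔE₁ + ΔE₂ = 1.388747 + 17.857481 = 19.246 eV

Note: This equals the direct transition 13 → 4: 19.246 eV ✓
Energy is conserved regardless of the path taken.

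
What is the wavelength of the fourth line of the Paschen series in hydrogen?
1004.66981 nm

The lines of a series are numbered from the longest wavelength (smallest ΔE) outward; the fourth line is the transition from n = n_f + 4 to n_f.
The Paschen series has all transitions ending at n_f = 3.

For H, the fourth line (δ-line) is the jump from n = 7 to n = 3:
E_7 = -13.6057 / 7² = -0.2776673469 eV
E_3 = -13.6057 / 3² = -1.5117444444 eV
ΔE = E_7 - E_3 = 1.2340770975 eV

λ = hc/E = 1239.84 eV·nm / 1.2340770975 eV
λ = 1004.66981 nm

This is the δ-line of the Paschen series in H.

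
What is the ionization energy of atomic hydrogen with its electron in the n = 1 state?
13.606 eV

The ionization energy is the energy needed to remove the electron completely (n → ∞).

For hydrogen, E_n = -13.6057 eV / n².

At n = 1: E_1 = -13.6057 / 1² = -13.605700 eV
At n = ∞: E_∞ = 0 eV

Ionization energy = E_∞ - E_1 = 0 - (-13.605700) = 13.605700 eV
Ionization energy ≈ 13.606 eV

This is also called the binding energy of the electron in state n = 1.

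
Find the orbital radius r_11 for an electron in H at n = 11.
6.4030 nm (or 64.0304 Å)

The Bohr radius formula is:
r_n = n² a₀ / Z

where a₀ = 0.0529177 nm is the Bohr radius.

For H (Z = 1) at n = 11:
r_11 = 11² × 0.0529177 nm / 1
r_11 = 121 × 0.0529177 nm / 1
r_11 = 6.40304 nm / 1
r_11 = 6.4030 nm

The electron orbits at approximately 6.4030 nm from the nucleus.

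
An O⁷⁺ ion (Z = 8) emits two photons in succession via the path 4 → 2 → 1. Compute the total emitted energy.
816.34200 eV

The energy levels of O⁷⁺ are E_n = -13.6057 × 8² / n² eV.

First transition (4 → 2):
ΔE₁ = |E_2 - E_4|
ΔE₁ = |-217.69120000000 - (-54.42280000000)| = 163.26840000 eV

Second transition (2 → 1):
ΔE₂ = |E_1 - E_2|
ΔE₂ = |-870.76480000000 - (-217.69120000000)| = 653.07360000 eV

Total energy released:
E_total = ΔE₁ + ΔE₂ = 163.26840000 + 653.07360000 = 816.34200 eV

Note: This equals the direct transition 4 → 1: 816.34200 eV ✓
Energy is conserved regardless of the path taken.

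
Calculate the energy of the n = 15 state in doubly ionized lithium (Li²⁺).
-0.5442 eV

For hydrogen-like ions, the energy levels scale with Z²:
E_n = -13.6057 Z² / n² eV

For Li²⁺ (Z = 3) at n = 15:
E_15 = -13.6057 × 3² / 15²
E_15 = -13.6057 × 9 / 225
E_15 = -122.4513 / 225
E_15 = -0.5442 eV

The energy is 9 times more negative than hydrogen at the same n due to the stronger nuclear charge.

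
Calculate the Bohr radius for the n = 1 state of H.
0.0529 nm (or 0.5292 Å)

The Bohr radius formula is:
r_n = n² a₀ / Z

where a₀ = 0.0529177 nm is the Bohr radius.

For H (Z = 1) at n = 1:
r_1 = 1² × 0.0529177 nm / 1
r_1 = 1 × 0.0529177 nm / 1
r_1 = 0.05292 nm / 1
r_1 = 0.0529 nm

The electron orbits at approximately 0.0529 nm from the nucleus.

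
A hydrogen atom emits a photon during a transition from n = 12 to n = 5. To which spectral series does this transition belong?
Pfund series

The spectral series in hydrogen are named based on the final (lower) energy level:
- Lyman series: n_final = 1 (ultraviolet)
- Balmer series: n_final = 2 (visible/near-UV)
- Paschen series: n_final = 3 (infrared)
- Brackett series: n_final = 4 (infrared)
- Pfund series: n_final = 5 (far infrared)

Since this transition ends at n = 5, it belongs to the Pfund series.

For reference, this 12 → 5 line has photon energy
ΔE = 13.6057 eV × (1/5² - 1/12²) = 0.44974397222 eV,
corresponding to wavelength λ = hc/ΔE = 1239.84 eV·nm / 0.44974397222 eV = 2756.76847 nm in the far infrared region.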